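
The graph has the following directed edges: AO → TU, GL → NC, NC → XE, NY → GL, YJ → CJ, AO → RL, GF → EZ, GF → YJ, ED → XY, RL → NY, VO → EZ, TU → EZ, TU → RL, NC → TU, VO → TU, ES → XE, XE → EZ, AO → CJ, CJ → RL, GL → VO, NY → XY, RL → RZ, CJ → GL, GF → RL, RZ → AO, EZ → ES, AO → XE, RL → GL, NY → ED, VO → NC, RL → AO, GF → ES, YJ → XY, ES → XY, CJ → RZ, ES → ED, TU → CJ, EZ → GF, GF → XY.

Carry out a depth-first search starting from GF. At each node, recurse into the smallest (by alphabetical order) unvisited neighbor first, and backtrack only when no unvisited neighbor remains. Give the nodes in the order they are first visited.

Visit GF
GF → ES
ES → ED
ED → XY
ES → XE
XE → EZ
GF → RL
RL → AO
AO → CJ
CJ → GL
GL → NC
NC → TU
GL → VO
CJ → RZ
RL → NY
GF → YJ

GF, ES, ED, XY, XE, EZ, RL, AO, CJ, GL, NC, TU, VO, RZ, NY, YJ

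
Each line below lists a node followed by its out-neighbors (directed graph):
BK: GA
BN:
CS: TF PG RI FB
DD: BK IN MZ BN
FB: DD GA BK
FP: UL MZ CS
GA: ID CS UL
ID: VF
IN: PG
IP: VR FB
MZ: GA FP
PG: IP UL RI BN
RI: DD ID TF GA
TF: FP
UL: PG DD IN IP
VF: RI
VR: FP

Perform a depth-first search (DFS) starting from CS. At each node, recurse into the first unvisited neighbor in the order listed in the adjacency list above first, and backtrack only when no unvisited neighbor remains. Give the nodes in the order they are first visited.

CS TF FP UL PG IP VR FB DD BK GA ID VF RI IN MZ BN

Visit CS
CS → TF
TF → FP
FP → UL
UL → PG
PG → IP
IP → VR
IP → FB
FB → DD
DD → BK
BK → GA
GA → ID
ID → VF
VF → RI
DD → IN
DD → MZ
DD → BN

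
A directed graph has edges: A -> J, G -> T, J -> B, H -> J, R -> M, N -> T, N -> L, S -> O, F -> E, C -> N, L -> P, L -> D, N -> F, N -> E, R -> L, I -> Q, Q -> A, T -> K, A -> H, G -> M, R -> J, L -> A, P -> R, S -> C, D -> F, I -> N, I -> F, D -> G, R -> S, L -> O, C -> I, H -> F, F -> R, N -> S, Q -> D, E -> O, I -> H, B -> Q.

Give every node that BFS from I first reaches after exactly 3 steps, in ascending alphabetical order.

B, C, G, K, M, O, P

Level 0: I
Level 1: F, H, N, Q
Level 2: A, D, E, J, L, R, S, T
Level 3: B, C, G, K, M, O, P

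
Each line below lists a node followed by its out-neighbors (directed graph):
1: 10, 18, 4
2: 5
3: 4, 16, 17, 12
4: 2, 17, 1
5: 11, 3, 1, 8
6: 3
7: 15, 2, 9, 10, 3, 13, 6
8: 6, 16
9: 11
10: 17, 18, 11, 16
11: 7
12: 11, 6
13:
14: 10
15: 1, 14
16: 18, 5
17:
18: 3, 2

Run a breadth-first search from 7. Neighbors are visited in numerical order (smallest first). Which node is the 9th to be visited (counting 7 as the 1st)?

Visit 7; enqueue 2, 3, 6, 9, 10, 13, 15 → queue [2, 3, 6, 9, 10, 13, 15]
Visit 2; enqueue 5 → queue [3, 6, 9, 10, 13, 15, 5]
Visit 3; enqueue 4, 12, 16, 17 → queue [6, 9, 10, 13, 15, 5, 4, 12, 16, 17]
Visit 6 → queue [9, 10, 13, 15, 5, 4, 12, 16, 17]
Visit 9; enqueue 11 → queue [10, 13, 15, 5, 4, 12, 16, 17, 11]
Visit 10; enqueue 18 → queue [13, 15, 5, 4, 12, 16, 17, 11, 18]
Visit 13 → queue [15, 5, 4, 12, 16, 17, 11, 18]
Visit 15; enqueue 1, 14 → queue [5, 4, 12, 16, 17, 11, 18, 1, 14]
Visit 5; enqueue 8 → queue [4, 12, 16, 17, 11, 18, 1, 14, 8]
Visit 4 → queue [12, 16, 17, 11, 18, 1, 14, 8]
Visit 12 → queue [16, 17, 11, 18, 1, 14, 8]
Visit 16 → queue [17, 11, 18, 1, 14, 8]
Visit 17 → queue [11, 18, 1, 14, 8]
Visit 11 → queue [18, 1, 14, 8]
Visit 18 → queue [1, 14, 8]
Visit 1 → queue [14, 8]
Visit 14 → queue [8]
Visit 8 → queue []

Visit order: 7, 2, 3, 6, 9, 10, 13, 15, 5, 4, 12, 16, 17, 11, 18, 1, 14, 8

5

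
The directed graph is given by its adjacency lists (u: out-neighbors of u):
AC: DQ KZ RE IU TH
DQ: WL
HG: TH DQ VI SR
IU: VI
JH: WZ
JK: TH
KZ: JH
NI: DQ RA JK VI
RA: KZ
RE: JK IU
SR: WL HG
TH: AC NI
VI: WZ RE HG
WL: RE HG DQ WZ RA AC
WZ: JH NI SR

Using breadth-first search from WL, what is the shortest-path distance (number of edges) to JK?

2

Level 0: WL
Level 1: AC, DQ, HG, RA, RE, WZ
Level 2: IU, JH, JK, KZ, NI, SR, TH, VI
JK first appears at level 2.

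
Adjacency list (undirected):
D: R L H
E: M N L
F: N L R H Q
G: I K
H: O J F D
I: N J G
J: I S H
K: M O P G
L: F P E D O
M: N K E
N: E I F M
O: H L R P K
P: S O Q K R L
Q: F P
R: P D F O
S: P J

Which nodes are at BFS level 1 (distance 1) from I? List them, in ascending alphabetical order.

G, J, N

Level 0: I
Level 1: G, J, N
Level 2: E, F, H, K, M, S
Level 3: D, L, O, P, Q, R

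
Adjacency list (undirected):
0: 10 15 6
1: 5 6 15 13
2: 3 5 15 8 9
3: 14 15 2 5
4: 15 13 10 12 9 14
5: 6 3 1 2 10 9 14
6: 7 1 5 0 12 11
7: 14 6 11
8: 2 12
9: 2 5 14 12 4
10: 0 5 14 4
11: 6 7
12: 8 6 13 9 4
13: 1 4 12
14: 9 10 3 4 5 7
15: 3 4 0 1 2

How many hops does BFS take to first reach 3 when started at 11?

3

Level 0: 11
Level 1: 6, 7
Level 2: 0, 1, 5, 12, 14
Level 3: 2, 3, 4, 8, 9, 10, 13, 15
3 first appears at level 3.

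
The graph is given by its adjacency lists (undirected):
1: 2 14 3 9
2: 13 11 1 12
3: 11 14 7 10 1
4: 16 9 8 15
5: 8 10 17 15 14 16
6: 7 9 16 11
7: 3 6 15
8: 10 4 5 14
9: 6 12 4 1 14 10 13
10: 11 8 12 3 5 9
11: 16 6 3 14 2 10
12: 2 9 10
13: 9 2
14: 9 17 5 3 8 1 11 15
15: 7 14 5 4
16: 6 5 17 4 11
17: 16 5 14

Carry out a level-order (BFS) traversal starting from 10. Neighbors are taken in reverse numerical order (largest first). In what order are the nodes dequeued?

10 → 12 → 11 → 9 → 8 → 5 → 3 → 2 → 16 → 14 → 6 → 13 → 4 → 1 → 17 → 15 → 7

Visit 10; enqueue 12, 11, 9, 8, 5, 3 → queue [12, 11, 9, 8, 5, 3]
Visit 12; enqueue 2 → queue [11, 9, 8, 5, 3, 2]
Visit 11; enqueue 16, 14, 6 → queue [9, 8, 5, 3, 2, 16, 14, 6]
Visit 9; enqueue 13, 4, 1 → queue [8, 5, 3, 2, 16, 14, 6, 13, 4, 1]
Visit 8 → queue [5, 3, 2, 16, 14, 6, 13, 4, 1]
Visit 5; enqueue 17, 15 → queue [3, 2, 16, 14, 6, 13, 4, 1, 17, 15]
Visit 3; enqueue 7 → queue [2, 16, 14, 6, 13, 4, 1, 17, 15, 7]
Visit 2 → queue [16, 14, 6, 13, 4, 1, 17, 15, 7]
Visit 16 → queue [14, 6, 13, 4, 1, 17, 15, 7]
Visit 14 → queue [6, 13, 4, 1, 17, 15, 7]
Visit 6 → queue [13, 4, 1, 17, 15, 7]
Visit 13 → queue [4, 1, 17, 15, 7]
Visit 4 → queue [1, 17, 15, 7]
Visit 1 → queue [17, 15, 7]
Visit 17 → queue [15, 7]
Visit 15 → queue [7]
Visit 7 → queue []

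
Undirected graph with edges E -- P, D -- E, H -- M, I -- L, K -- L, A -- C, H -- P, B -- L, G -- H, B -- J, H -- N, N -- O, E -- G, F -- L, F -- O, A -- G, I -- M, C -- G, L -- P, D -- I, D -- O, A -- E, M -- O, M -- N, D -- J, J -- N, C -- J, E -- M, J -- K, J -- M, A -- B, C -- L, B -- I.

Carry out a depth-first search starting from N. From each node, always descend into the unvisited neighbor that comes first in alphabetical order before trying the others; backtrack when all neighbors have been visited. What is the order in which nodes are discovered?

N, H, G, A, B, I, D, E, M, J, C, L, F, O, K, P

Visit N
N → H
H → G
G → A
A → B
B → I
I → D
D → E
E → M
M → J
J → C
C → L
L → F
F → O
L → K
L → P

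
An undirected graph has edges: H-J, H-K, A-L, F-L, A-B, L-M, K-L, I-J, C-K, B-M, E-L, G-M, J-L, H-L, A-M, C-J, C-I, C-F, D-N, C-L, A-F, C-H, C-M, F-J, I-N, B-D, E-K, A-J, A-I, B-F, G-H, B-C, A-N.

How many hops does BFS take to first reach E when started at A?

Level 0: A
Level 1: B, F, I, J, L, M, N
Level 2: C, D, E, G, H, K
E first appears at level 2.

2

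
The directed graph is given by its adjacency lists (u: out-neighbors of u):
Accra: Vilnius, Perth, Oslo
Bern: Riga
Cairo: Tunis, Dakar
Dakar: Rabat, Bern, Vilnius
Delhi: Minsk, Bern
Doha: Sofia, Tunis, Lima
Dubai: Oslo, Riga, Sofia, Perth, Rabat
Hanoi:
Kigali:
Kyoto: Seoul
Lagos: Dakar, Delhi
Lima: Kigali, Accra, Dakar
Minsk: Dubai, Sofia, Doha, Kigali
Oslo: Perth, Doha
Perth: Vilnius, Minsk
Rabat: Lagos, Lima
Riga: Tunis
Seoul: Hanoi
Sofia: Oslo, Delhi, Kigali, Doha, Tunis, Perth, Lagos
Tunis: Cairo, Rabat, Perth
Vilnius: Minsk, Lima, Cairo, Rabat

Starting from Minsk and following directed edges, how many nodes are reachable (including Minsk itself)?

18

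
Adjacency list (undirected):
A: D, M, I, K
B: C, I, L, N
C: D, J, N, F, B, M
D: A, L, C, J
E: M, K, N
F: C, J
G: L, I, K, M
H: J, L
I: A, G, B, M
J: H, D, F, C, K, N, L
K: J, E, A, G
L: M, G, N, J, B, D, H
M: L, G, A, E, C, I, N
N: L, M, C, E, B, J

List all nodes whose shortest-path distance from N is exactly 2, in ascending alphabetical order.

A, D, F, G, H, I, K

Level 0: N
Level 1: B, C, E, J, L, M
Level 2: A, D, F, G, H, I, K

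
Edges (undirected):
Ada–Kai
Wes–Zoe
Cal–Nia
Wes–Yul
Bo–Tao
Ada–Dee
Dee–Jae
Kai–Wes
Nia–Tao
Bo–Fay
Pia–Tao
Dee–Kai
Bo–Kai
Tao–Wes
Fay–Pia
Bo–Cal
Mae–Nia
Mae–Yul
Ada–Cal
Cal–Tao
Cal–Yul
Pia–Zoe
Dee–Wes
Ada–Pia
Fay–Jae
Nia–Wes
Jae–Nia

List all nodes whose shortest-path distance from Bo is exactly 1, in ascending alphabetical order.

Cal, Fay, Kai, Tao

Level 0: Bo
Level 1: Cal, Fay, Kai, Tao
Level 2: Ada, Dee, Jae, Nia, Pia, Wes, Yul
Level 3: Mae, Zoe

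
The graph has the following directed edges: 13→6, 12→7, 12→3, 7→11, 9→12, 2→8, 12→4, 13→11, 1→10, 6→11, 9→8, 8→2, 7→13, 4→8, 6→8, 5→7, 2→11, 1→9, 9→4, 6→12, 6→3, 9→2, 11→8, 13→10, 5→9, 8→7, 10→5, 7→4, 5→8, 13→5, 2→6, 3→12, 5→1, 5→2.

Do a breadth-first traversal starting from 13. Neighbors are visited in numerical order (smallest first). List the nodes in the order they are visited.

13 -> 5 -> 6 -> 10 -> 11 -> 1 -> 2 -> 7 -> 8 -> 9 -> 3 -> 12 -> 4

Visit 13; enqueue 5, 6, 10, 11 → queue [5, 6, 10, 11]
Visit 5; enqueue 1, 2, 7, 8, 9 → queue [6, 10, 11, 1, 2, 7, 8, 9]
Visit 6; enqueue 3, 12 → queue [10, 11, 1, 2, 7, 8, 9, 3, 12]
Visit 10 → queue [11, 1, 2, 7, 8, 9, 3, 12]
Visit 11 → queue [1, 2, 7, 8, 9, 3, 12]
Visit 1 → queue [2, 7, 8, 9, 3, 12]
Visit 2 → queue [7, 8, 9, 3, 12]
Visit 7; enqueue 4 → queue [8, 9, 3, 12, 4]
Visit 8 → queue [9, 3, 12, 4]
Visit 9 → queue [3, 12, 4]
Visit 3 → queue [12, 4]
Visit 12 → queue [4]
Visit 4 → queue []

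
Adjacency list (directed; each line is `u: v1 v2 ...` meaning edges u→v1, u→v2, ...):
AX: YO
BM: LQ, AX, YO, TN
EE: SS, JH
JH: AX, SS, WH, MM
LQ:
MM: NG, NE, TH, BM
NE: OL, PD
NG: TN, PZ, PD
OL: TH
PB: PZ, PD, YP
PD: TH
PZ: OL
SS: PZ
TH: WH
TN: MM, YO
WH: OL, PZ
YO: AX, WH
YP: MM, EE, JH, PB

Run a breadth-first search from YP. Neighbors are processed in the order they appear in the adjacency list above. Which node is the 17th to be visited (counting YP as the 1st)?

LQ

Visit YP; enqueue MM, EE, JH, PB → queue [MM, EE, JH, PB]
Visit MM; enqueue NG, NE, TH, BM → queue [EE, JH, PB, NG, NE, TH, BM]
Visit EE; enqueue SS → queue [JH, PB, NG, NE, TH, BM, SS]
Visit JH; enqueue AX, WH → queue [PB, NG, NE, TH, BM, SS, AX, WH]
Visit PB; enqueue PZ, PD → queue [NG, NE, TH, BM, SS, AX, WH, PZ, PD]
Visit NG; enqueue TN → queue [NE, TH, BM, SS, AX, WH, PZ, PD, TN]
Visit NE; enqueue OL → queue [TH, BM, SS, AX, WH, PZ, PD, TN, OL]
Visit TH → queue [BM, SS, AX, WH, PZ, PD, TN, OL]
Visit BM; enqueue LQ, YO → queue [SS, AX, WH, PZ, PD, TN, OL, LQ, YO]
Visit SS → queue [AX, WH, PZ, PD, TN, OL, LQ, YO]
Visit AX → queue [WH, PZ, PD, TN, OL, LQ, YO]
Visit WH → queue [PZ, PD, TN, OL, LQ, YO]
Visit PZ → queue [PD, TN, OL, LQ, YO]
Visit PD → queue [TN, OL, LQ, YO]
Visit TN → queue [OL, LQ, YO]
Visit OL → queue [LQ, YO]
Visit LQ → queue [YO]
Visit YO → queue []

Visit order: YP, MM, EE, JH, PB, NG, NE, TH, BM, SS, AX, WH, PZ, PD, TN, OL, LQ, YO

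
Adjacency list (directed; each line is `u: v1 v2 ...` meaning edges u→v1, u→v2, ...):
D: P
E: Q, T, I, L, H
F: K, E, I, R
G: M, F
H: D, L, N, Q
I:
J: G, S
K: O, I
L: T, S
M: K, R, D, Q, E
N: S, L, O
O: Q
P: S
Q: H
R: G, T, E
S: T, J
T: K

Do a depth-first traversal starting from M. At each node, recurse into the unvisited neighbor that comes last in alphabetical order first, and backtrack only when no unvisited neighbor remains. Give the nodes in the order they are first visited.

M → R → T → K → O → Q → H → N → S → J → G → F → I → E → L → D → P

Visit M
M → R
R → T
T → K
K → O
O → Q
Q → H
H → N
N → S
S → J
J → G
G → F
F → I
F → E
E → L
H → D
D → P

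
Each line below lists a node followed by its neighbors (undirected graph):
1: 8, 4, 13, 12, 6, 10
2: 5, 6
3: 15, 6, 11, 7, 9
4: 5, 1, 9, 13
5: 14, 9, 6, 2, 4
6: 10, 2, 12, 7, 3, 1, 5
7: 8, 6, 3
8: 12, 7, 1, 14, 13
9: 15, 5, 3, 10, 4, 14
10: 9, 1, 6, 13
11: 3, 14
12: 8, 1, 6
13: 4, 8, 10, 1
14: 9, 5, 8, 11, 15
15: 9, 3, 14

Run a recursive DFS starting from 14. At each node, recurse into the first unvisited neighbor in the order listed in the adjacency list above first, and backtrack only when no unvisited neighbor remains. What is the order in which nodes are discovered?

Visit 14
14 → 9
9 → 15
15 → 3
3 → 6
6 → 10
10 → 1
1 → 8
8 → 12
8 → 7
8 → 13
13 → 4
4 → 5
5 → 2
3 → 11

14 → 9 → 15 → 3 → 6 → 10 → 1 → 8 → 12 → 7 → 13 → 4 → 5 → 2 → 11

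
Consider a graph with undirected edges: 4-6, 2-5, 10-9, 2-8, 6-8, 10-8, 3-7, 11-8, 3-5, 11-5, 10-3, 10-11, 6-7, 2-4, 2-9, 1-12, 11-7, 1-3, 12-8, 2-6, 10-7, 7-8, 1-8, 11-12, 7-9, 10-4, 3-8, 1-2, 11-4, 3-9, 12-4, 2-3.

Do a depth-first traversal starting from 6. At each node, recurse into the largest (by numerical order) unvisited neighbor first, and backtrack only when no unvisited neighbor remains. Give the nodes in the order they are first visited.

6 8 12 11 10 9 7 3 5 2 4 1

Visit 6
6 → 8
8 → 12
12 → 11
11 → 10
10 → 9
9 → 7
7 → 3
3 → 5
5 → 2
2 → 4
2 → 1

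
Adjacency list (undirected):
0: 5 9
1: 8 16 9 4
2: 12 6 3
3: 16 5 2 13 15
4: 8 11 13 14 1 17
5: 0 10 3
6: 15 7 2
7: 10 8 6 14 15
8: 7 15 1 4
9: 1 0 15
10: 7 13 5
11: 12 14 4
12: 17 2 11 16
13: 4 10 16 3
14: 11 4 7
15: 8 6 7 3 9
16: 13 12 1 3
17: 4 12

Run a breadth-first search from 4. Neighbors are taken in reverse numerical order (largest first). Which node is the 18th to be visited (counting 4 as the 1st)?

0

Visit 4; enqueue 17, 14, 13, 11, 8, 1 → queue [17, 14, 13, 11, 8, 1]
Visit 17; enqueue 12 → queue [14, 13, 11, 8, 1, 12]
Visit 14; enqueue 7 → queue [13, 11, 8, 1, 12, 7]
Visit 13; enqueue 16, 10, 3 → queue [11, 8, 1, 12, 7, 16, 10, 3]
Visit 11 → queue [8, 1, 12, 7, 16, 10, 3]
Visit 8; enqueue 15 → queue [1, 12, 7, 16, 10, 3, 15]
Visit 1; enqueue 9 → queue [12, 7, 16, 10, 3, 15, 9]
Visit 12; enqueue 2 → queue [7, 16, 10, 3, 15, 9, 2]
Visit 7; enqueue 6 → queue [16, 10, 3, 15, 9, 2, 6]
Visit 16 → queue [10, 3, 15, 9, 2, 6]
Visit 10; enqueue 5 → queue [3, 15, 9, 2, 6, 5]
Visit 3 → queue [15, 9, 2, 6, 5]
Visit 15 → queue [9, 2, 6, 5]
Visit 9; enqueue 0 → queue [2, 6, 5, 0]
Visit 2 → queue [6, 5, 0]
Visit 6 → queue [5, 0]
Visit 5 → queue [0]
Visit 0 → queue []

Visit order: 4, 17, 14, 13, 11, 8, 1, 12, 7, 16, 10, 3, 15, 9, 2, 6, 5, 0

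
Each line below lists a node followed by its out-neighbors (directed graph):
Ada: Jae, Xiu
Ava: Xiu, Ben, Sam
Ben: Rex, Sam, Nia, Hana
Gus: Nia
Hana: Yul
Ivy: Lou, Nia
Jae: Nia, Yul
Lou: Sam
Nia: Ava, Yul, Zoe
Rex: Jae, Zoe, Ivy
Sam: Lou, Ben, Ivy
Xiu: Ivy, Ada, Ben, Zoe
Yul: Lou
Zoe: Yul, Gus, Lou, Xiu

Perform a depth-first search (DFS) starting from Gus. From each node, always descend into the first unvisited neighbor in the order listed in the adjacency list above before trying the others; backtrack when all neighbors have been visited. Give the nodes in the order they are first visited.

Gus → Nia → Ava → Xiu → Ivy → Lou → Sam → Ben → Rex → Jae → Yul → Zoe → Hana → Ada

Visit Gus
Gus → Nia
Nia → Ava
Ava → Xiu
Xiu → Ivy
Ivy → Lou
Lou → Sam
Sam → Ben
Ben → Rex
Rex → Jae
Jae → Yul
Rex → Zoe
Ben → Hana
Xiu → Ada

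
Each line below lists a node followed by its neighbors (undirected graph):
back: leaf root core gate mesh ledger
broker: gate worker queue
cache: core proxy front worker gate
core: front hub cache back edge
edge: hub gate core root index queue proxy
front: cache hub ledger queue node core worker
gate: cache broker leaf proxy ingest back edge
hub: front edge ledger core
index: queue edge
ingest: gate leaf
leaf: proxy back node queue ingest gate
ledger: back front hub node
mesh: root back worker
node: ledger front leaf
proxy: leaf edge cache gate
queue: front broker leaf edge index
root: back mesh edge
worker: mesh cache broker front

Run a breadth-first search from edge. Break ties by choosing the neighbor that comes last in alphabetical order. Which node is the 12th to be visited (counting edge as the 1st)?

Visit edge; enqueue root, queue, proxy, index, hub, gate, core → queue [root, queue, proxy, index, hub, gate, core]
Visit root; enqueue mesh, back → queue [queue, proxy, index, hub, gate, core, mesh, back]
Visit queue; enqueue leaf, front, broker → queue [proxy, index, hub, gate, core, mesh, back, leaf, front, broker]
Visit proxy; enqueue cache → queue [index, hub, gate, core, mesh, back, leaf, front, broker, cache]
Visit index → queue [hub, gate, core, mesh, back, leaf, front, broker, cache]
Visit hub; enqueue ledger → queue [gate, core, mesh, back, leaf, front, broker, cache, ledger]
Visit gate; enqueue ingest → queue [core, mesh, back, leaf, front, broker, cache, ledger, ingest]
Visit core → queue [mesh, back, leaf, front, broker, cache, ledger, ingest]
Visit mesh; enqueue worker → queue [back, leaf, front, broker, cache, ledger, ingest, worker]
Visit back → queue [leaf, front, broker, cache, ledger, ingest, worker]
Visit leaf; enqueue node → queue [front, broker, cache, ledger, ingest, worker, node]
Visit front → queue [broker, cache, ledger, ingest, worker, node]
Visit broker → queue [cache, ledger, ingest, worker, node]
Visit cache → queue [ledger, ingest, worker, node]
Visit ledger → queue [ingest, worker, node]
Visit ingest → queue [worker, node]
Visit worker → queue [node]
Visit node → queue []

Visit order: edge, root, queue, proxy, index, hub, gate, core, mesh, back, leaf, front, broker, cache, ledger, ingest, worker, node

front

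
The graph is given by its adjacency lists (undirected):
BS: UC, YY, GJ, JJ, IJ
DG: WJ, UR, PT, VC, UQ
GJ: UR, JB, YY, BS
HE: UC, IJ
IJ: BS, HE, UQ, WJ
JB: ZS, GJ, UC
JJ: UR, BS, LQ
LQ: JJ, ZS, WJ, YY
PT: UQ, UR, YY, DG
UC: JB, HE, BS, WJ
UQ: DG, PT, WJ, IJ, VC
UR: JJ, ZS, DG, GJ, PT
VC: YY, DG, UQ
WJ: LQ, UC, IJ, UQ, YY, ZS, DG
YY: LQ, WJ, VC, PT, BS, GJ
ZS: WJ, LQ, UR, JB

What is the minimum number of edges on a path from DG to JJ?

Level 0: DG
Level 1: PT, UQ, UR, VC, WJ
Level 2: GJ, IJ, JJ, LQ, UC, YY, ZS
Level 3: BS, HE, JB
JJ first appears at level 2.

2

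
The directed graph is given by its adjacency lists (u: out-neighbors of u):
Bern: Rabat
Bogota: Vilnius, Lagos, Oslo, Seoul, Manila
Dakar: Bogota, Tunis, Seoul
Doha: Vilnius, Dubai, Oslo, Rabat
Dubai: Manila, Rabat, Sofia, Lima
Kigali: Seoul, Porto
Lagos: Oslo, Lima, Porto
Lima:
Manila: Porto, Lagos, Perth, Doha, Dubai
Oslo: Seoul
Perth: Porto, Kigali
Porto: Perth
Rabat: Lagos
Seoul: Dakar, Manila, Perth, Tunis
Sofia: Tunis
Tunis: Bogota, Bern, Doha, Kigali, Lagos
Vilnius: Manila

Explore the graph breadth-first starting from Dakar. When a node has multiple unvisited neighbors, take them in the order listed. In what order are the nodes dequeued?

Dakar → Bogota → Tunis → Seoul → Vilnius → Lagos → Oslo → Manila → Bern → Doha → Kigali → Perth → Lima → Porto → Dubai → Rabat → Sofia

Visit Dakar; enqueue Bogota, Tunis, Seoul → queue [Bogota, Tunis, Seoul]
Visit Bogota; enqueue Vilnius, Lagos, Oslo, Manila → queue [Tunis, Seoul, Vilnius, Lagos, Oslo, Manila]
Visit Tunis; enqueue Bern, Doha, Kigali → queue [Seoul, Vilnius, Lagos, Oslo, Manila, Bern, Doha, Kigali]
Visit Seoul; enqueue Perth → queue [Vilnius, Lagos, Oslo, Manila, Bern, Doha, Kigali, Perth]
Visit Vilnius → queue [Lagos, Oslo, Manila, Bern, Doha, Kigali, Perth]
Visit Lagos; enqueue Lima, Porto → queue [Oslo, Manila, Bern, Doha, Kigali, Perth, Lima, Porto]
Visit Oslo → queue [Manila, Bern, Doha, Kigali, Perth, Lima, Porto]
Visit Manila; enqueue Dubai → queue [Bern, Doha, Kigali, Perth, Lima, Porto, Dubai]
Visit Bern; enqueue Rabat → queue [Doha, Kigali, Perth, Lima, Porto, Dubai, Rabat]
Visit Doha → queue [Kigali, Perth, Lima, Porto, Dubai, Rabat]
Visit Kigali → queue [Perth, Lima, Porto, Dubai, Rabat]
Visit Perth → queue [Lima, Porto, Dubai, Rabat]
Visit Lima → queue [Porto, Dubai, Rabat]
Visit Porto → queue [Dubai, Rabat]
Visit Dubai; enqueue Sofia → queue [Rabat, Sofia]
Visit Rabat → queue [Sofia]
Visit Sofia → queue []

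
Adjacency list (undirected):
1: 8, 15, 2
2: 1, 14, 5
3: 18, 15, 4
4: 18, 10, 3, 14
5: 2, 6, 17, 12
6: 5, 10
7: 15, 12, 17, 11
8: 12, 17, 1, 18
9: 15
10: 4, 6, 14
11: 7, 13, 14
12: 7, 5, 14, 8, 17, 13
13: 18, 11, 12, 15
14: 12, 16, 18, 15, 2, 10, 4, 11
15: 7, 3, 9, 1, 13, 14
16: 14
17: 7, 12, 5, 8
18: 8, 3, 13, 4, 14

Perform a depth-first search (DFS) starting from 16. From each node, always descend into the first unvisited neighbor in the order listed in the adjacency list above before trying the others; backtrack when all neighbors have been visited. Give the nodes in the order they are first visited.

Visit 16
16 → 14
14 → 12
12 → 7
7 → 15
15 → 3
3 → 18
18 → 8
8 → 17
17 → 5
5 → 2
2 → 1
5 → 6
6 → 10
10 → 4
18 → 13
13 → 11
15 → 9

16, 14, 12, 7, 15, 3, 18, 8, 17, 5, 2, 1, 6, 10, 4, 13, 11, 9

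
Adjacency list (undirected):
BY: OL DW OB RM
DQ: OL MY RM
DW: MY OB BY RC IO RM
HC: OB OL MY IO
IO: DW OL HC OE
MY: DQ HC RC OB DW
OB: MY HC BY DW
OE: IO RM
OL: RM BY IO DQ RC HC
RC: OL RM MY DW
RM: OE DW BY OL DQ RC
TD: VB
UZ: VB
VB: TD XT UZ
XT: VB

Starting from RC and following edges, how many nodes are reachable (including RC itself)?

BFS from RC visits: RC, DW, MY, OL, RM, BY, IO, OB, DQ, HC, OE
Reachable nodes: 11 of 15 total.

11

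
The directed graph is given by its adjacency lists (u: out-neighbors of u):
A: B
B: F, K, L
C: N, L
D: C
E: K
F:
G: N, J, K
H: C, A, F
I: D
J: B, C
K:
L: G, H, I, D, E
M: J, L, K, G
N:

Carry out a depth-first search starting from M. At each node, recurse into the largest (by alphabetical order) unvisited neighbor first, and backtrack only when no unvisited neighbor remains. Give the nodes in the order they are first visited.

M -> L -> I -> D -> C -> N -> H -> F -> A -> B -> K -> G -> J -> E

Visit M
M → L
L → I
I → D
D → C
C → N
L → H
H → F
H → A
A → B
B → K
L → G
G → J
L → E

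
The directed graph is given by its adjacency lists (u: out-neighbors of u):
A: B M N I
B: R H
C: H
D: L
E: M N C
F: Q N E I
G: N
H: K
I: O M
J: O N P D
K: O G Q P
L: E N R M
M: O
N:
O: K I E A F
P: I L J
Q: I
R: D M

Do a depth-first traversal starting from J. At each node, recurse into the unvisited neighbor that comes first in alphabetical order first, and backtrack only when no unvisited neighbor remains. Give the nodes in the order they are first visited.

Visit J
J → D
D → L
L → E
E → C
C → H
H → K
K → G
G → N
K → O
O → A
A → B
B → R
R → M
A → I
O → F
F → Q
K → P

J D L E C H K G N O A B R M I F Q P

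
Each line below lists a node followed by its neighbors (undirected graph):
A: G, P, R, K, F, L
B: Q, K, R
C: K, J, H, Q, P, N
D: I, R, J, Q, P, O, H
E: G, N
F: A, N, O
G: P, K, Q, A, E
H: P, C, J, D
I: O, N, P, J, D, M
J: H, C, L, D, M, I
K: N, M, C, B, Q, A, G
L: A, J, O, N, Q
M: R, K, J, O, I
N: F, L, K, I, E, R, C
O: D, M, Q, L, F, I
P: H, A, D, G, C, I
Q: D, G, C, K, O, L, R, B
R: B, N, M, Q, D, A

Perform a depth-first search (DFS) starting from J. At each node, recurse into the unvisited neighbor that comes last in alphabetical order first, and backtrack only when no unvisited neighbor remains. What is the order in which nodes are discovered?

Visit J
J → M
M → R
R → Q
Q → O
O → L
L → N
N → K
K → G
G → P
P → I
I → D
D → H
H → C
P → A
A → F
G → E
K → B

J, M, R, Q, O, L, N, K, G, P, I, D, H, C, A, F, E, B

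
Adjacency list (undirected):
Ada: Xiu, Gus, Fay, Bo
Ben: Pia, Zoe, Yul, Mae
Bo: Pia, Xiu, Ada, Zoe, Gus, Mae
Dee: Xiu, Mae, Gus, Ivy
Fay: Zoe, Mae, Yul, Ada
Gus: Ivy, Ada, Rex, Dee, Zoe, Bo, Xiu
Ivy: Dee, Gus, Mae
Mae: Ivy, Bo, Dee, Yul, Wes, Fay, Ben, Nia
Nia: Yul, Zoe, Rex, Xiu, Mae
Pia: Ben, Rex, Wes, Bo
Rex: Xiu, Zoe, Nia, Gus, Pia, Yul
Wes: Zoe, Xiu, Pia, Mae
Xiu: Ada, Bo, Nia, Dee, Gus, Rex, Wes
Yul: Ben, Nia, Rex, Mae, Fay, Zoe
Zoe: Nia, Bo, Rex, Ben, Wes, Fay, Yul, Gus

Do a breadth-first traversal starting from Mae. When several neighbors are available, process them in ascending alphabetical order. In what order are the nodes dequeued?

Visit Mae; enqueue Ben, Bo, Dee, Fay, Ivy, Nia, Wes, Yul → queue [Ben, Bo, Dee, Fay, Ivy, Nia, Wes, Yul]
Visit Ben; enqueue Pia, Zoe → queue [Bo, Dee, Fay, Ivy, Nia, Wes, Yul, Pia, Zoe]
Visit Bo; enqueue Ada, Gus, Xiu → queue [Dee, Fay, Ivy, Nia, Wes, Yul, Pia, Zoe, Ada, Gus, Xiu]
Visit Dee → queue [Fay, Ivy, Nia, Wes, Yul, Pia, Zoe, Ada, Gus, Xiu]
Visit Fay → queue [Ivy, Nia, Wes, Yul, Pia, Zoe, Ada, Gus, Xiu]
Visit Ivy → queue [Nia, Wes, Yul, Pia, Zoe, Ada, Gus, Xiu]
Visit Nia; enqueue Rex → queue [Wes, Yul, Pia, Zoe, Ada, Gus, Xiu, Rex]
Visit Wes → queue [Yul, Pia, Zoe, Ada, Gus, Xiu, Rex]
Visit Yul → queue [Pia, Zoe, Ada, Gus, Xiu, Rex]
Visit Pia → queue [Zoe, Ada, Gus, Xiu, Rex]
Visit Zoe → queue [Ada, Gus, Xiu, Rex]
Visit Ada → queue [Gus, Xiu, Rex]
Visit Gus → queue [Xiu, Rex]
Visit Xiu → queue [Rex]
Visit Rex → queue []

Mae Ben Bo Dee Fay Ivy Nia Wes Yul Pia Zoe Ada Gus Xiu Rex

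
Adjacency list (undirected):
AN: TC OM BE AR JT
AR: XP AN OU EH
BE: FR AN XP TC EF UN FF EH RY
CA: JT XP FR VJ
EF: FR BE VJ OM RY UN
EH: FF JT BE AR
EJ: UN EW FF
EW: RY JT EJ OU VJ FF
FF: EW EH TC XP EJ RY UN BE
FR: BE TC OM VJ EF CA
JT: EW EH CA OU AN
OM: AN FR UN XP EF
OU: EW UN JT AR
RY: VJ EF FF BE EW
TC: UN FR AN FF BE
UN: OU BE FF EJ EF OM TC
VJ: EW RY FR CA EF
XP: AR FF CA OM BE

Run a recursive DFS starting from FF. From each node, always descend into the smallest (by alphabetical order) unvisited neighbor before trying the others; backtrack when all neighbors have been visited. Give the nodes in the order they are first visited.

FF -> BE -> AN -> AR -> EH -> JT -> CA -> FR -> EF -> OM -> UN -> EJ -> EW -> OU -> RY -> VJ -> TC -> XP

Visit FF
FF → BE
BE → AN
AN → AR
AR → EH
EH → JT
JT → CA
CA → FR
FR → EF
EF → OM
OM → UN
UN → EJ
EJ → EW
EW → OU
EW → RY
RY → VJ
UN → TC
OM → XP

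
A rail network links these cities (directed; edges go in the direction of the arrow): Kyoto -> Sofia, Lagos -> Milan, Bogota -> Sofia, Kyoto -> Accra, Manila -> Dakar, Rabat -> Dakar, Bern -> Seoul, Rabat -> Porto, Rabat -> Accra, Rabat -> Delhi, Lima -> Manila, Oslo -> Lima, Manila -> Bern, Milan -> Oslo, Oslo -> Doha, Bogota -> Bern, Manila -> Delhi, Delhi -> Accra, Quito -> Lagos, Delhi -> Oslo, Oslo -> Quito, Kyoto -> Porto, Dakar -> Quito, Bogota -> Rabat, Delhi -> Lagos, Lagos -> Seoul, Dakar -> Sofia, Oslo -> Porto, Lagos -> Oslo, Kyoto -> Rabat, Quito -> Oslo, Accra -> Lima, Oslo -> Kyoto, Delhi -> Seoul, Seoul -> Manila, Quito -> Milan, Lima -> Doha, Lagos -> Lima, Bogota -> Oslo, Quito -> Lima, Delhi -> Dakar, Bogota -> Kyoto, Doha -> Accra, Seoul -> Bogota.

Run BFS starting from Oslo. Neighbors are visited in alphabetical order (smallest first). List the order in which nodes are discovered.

Oslo, Doha, Kyoto, Lima, Porto, Quito, Accra, Rabat, Sofia, Manila, Lagos, Milan, Dakar, Delhi, Bern, Seoul, Bogota

Visit Oslo; enqueue Doha, Kyoto, Lima, Porto, Quito → queue [Doha, Kyoto, Lima, Porto, Quito]
Visit Doha; enqueue Accra → queue [Kyoto, Lima, Porto, Quito, Accra]
Visit Kyoto; enqueue Rabat, Sofia → queue [Lima, Porto, Quito, Accra, Rabat, Sofia]
Visit Lima; enqueue Manila → queue [Porto, Quito, Accra, Rabat, Sofia, Manila]
Visit Porto → queue [Quito, Accra, Rabat, Sofia, Manila]
Visit Quito; enqueue Lagos, Milan → queue [Accra, Rabat, Sofia, Manila, Lagos, Milan]
Visit Accra → queue [Rabat, Sofia, Manila, Lagos, Milan]
Visit Rabat; enqueue Dakar, Delhi → queue [Sofia, Manila, Lagos, Milan, Dakar, Delhi]
Visit Sofia → queue [Manila, Lagos, Milan, Dakar, Delhi]
Visit Manila; enqueue Bern → queue [Lagos, Milan, Dakar, Delhi, Bern]
Visit Lagos; enqueue Seoul → queue [Milan, Dakar, Delhi, Bern, Seoul]
Visit Milan → queue [Dakar, Delhi, Bern, Seoul]
Visit Dakar → queue [Delhi, Bern, Seoul]
Visit Delhi → queue [Bern, Seoul]
Visit Bern → queue [Seoul]
Visit Seoul; enqueue Bogota → queue [Bogota]
Visit Bogota → queue []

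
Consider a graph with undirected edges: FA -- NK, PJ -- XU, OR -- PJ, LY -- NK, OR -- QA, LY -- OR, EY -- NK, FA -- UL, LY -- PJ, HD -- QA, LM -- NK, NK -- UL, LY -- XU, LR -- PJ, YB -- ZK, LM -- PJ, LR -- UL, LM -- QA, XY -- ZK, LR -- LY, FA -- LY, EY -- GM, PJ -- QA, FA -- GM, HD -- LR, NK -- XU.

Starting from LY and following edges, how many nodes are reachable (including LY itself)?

13

BFS from LY visits: LY, FA, LR, NK, OR, PJ, XU, GM, UL, HD, EY, LM, QA
Reachable nodes: 13 of 16 total.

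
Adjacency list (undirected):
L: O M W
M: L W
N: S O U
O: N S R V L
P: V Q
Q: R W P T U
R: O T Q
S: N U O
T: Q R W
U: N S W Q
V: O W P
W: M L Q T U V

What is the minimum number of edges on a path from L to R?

2

Level 0: L
Level 1: M, O, W
Level 2: N, Q, R, S, T, U, V
Level 3: P
R first appears at level 2.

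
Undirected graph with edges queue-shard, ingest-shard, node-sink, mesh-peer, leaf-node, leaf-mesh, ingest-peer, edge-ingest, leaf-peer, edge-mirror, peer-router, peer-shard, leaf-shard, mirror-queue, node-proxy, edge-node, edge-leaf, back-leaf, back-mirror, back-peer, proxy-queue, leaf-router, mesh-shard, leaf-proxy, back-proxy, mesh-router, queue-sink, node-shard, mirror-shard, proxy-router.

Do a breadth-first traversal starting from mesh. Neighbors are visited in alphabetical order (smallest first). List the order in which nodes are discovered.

Visit mesh; enqueue leaf, peer, router, shard → queue [leaf, peer, router, shard]
Visit leaf; enqueue back, edge, node, proxy → queue [peer, router, shard, back, edge, node, proxy]
Visit peer; enqueue ingest → queue [router, shard, back, edge, node, proxy, ingest]
Visit router → queue [shard, back, edge, node, proxy, ingest]
Visit shard; enqueue mirror, queue → queue [back, edge, node, proxy, ingest, mirror, queue]
Visit back → queue [edge, node, proxy, ingest, mirror, queue]
Visit edge → queue [node, proxy, ingest, mirror, queue]
Visit node; enqueue sink → queue [proxy, ingest, mirror, queue, sink]
Visit proxy → queue [ingest, mirror, queue, sink]
Visit ingest → queue [mirror, queue, sink]
Visit mirror → queue [queue, sink]
Visit queue → queue [sink]
Visit sink → queue []

mesh leaf peer router shard back edge node proxy ingest mirror queue sink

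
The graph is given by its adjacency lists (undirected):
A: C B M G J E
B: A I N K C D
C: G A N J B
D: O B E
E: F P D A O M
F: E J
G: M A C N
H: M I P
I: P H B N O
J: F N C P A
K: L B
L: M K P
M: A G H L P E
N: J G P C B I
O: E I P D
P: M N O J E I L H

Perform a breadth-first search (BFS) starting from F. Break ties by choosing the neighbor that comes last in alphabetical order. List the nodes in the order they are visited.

Visit F; enqueue J, E → queue [J, E]
Visit J; enqueue P, N, C, A → queue [E, P, N, C, A]
Visit E; enqueue O, M, D → queue [P, N, C, A, O, M, D]
Visit P; enqueue L, I, H → queue [N, C, A, O, M, D, L, I, H]
Visit N; enqueue G, B → queue [C, A, O, M, D, L, I, H, G, B]
Visit C → queue [A, O, M, D, L, I, H, G, B]
Visit A → queue [O, M, D, L, I, H, G, B]
Visit O → queue [M, D, L, I, H, G, B]
Visit M → queue [D, L, I, H, G, B]
Visit D → queue [L, I, H, G, B]
Visit L; enqueue K → queue [I, H, G, B, K]
Visit I → queue [H, G, B, K]
Visit H → queue [G, B, K]
Visit G → queue [B, K]
Visit B → queue [K]
Visit K → queue []

F, J, E, P, N, C, A, O, M, D, L, I, H, G, B, K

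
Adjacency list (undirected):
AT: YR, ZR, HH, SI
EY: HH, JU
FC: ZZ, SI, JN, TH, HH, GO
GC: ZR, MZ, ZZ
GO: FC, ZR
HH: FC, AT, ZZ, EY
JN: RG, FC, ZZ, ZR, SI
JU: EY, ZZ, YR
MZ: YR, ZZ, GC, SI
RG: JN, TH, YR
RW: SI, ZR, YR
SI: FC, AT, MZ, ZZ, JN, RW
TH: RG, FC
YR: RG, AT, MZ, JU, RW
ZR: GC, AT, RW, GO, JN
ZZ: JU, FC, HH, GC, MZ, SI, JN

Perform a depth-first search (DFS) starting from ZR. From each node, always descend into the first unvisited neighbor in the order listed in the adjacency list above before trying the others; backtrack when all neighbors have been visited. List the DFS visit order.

ZR, GC, MZ, YR, RG, JN, FC, ZZ, JU, EY, HH, AT, SI, RW, TH, GO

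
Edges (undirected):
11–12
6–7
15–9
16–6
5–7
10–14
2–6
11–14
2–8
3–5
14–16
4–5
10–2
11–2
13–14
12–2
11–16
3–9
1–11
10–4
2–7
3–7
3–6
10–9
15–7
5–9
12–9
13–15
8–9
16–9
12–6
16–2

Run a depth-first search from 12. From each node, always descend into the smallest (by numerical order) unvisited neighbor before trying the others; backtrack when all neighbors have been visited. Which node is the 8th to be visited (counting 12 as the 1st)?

9

Visit 12
12 → 2
2 → 6
6 → 3
3 → 5
5 → 4
4 → 10
10 → 9
9 → 8
9 → 15
15 → 7
15 → 13
13 → 14
14 → 11
11 → 1
11 → 16

Visit order: 12, 2, 6, 3, 5, 4, 10, 9, 8, 15, 7, 13, 14, 11, 1, 16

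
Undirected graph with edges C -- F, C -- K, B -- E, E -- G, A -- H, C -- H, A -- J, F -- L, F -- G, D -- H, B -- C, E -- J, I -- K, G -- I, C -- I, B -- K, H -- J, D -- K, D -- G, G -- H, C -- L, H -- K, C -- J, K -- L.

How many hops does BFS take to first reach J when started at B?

Level 0: B
Level 1: C, E, K
Level 2: D, F, G, H, I, J, L
Level 3: A
J first appears at level 2.

2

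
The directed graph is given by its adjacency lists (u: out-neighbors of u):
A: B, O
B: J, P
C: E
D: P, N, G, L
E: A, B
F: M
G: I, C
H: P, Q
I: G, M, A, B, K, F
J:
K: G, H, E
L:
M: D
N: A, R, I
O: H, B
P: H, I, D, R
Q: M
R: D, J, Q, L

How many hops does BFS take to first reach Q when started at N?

2

Level 0: N
Level 1: A, I, R
Level 2: B, D, F, G, J, K, L, M, O, Q
Level 3: C, E, H, P
Q first appears at level 2.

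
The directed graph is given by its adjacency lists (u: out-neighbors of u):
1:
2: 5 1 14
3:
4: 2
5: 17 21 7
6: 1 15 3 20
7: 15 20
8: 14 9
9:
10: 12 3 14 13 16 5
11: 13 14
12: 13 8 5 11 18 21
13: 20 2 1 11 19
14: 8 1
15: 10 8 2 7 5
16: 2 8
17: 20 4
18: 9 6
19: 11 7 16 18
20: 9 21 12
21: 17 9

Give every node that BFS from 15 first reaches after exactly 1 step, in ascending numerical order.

Level 0: 15
Level 1: 2, 5, 7, 8, 10
Level 2: 1, 3, 9, 12, 13, 14, 16, 17, 20, 21
Level 3: 4, 11, 18, 19
Level 4: 6

2, 5, 7, 8, 10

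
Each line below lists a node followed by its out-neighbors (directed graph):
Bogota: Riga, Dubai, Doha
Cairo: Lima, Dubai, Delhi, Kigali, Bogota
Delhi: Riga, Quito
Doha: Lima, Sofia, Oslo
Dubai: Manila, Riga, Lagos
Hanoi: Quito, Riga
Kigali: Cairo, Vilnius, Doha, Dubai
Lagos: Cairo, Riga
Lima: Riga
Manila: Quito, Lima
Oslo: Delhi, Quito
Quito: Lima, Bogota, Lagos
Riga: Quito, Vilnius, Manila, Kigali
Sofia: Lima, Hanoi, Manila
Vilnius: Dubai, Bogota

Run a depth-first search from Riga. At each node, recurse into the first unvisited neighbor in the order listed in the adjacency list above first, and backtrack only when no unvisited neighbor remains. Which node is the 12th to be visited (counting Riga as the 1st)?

Doha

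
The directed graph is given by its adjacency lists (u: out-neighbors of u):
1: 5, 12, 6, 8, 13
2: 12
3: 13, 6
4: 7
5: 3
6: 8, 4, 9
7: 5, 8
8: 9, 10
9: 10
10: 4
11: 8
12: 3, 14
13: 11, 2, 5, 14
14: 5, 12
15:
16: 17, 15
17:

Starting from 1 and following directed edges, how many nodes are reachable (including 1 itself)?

BFS from 1 visits: 1, 13, 12, 8, 6, 5, 14, 11, 2, 3, 10, 9, 4, 7
Reachable nodes: 14 of 17 total.

14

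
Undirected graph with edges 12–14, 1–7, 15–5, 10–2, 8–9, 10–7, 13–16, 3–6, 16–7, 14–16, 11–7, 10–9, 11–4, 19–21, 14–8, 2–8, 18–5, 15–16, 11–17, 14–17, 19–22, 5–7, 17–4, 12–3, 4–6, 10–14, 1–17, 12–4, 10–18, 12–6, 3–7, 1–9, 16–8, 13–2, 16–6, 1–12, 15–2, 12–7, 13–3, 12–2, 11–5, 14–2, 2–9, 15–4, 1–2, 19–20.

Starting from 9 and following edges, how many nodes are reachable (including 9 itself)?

BFS from 9 visits: 9, 10, 8, 2, 1, 18, 14, 7, 16, 15, 13, 12, 17, 5, 11, 3, 6, 4
Reachable nodes: 18 of 22 total.

18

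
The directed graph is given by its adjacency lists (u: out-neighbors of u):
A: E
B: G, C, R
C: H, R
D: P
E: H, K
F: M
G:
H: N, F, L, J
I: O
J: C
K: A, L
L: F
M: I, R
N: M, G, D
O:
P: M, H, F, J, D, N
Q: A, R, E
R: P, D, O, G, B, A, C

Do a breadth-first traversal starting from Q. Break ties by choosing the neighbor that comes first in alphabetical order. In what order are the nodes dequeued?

Q -> A -> E -> R -> H -> K -> B -> C -> D -> G -> O -> P -> F -> J -> L -> N -> M -> I

Visit Q; enqueue A, E, R → queue [A, E, R]
Visit A → queue [E, R]
Visit E; enqueue H, K → queue [R, H, K]
Visit R; enqueue B, C, D, G, O, P → queue [H, K, B, C, D, G, O, P]
Visit H; enqueue F, J, L, N → queue [K, B, C, D, G, O, P, F, J, L, N]
Visit K → queue [B, C, D, G, O, P, F, J, L, N]
Visit B → queue [C, D, G, O, P, F, J, L, N]
Visit C → queue [D, G, O, P, F, J, L, N]
Visit D → queue [G, O, P, F, J, L, N]
Visit G → queue [O, P, F, J, L, N]
Visit O → queue [P, F, J, L, N]
Visit P; enqueue M → queue [F, J, L, N, M]
Visit F → queue [J, L, N, M]
Visit J → queue [L, N, M]
Visit L → queue [N, M]
Visit N → queue [M]
Visit M; enqueue I → queue [I]
Visit I → queue []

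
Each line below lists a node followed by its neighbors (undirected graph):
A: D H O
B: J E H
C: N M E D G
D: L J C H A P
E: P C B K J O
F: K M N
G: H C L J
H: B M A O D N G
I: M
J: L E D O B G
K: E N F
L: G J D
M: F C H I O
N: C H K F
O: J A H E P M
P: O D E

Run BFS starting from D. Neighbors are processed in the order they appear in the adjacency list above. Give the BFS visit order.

D → L → J → C → H → A → P → G → E → O → B → N → M → K → F → I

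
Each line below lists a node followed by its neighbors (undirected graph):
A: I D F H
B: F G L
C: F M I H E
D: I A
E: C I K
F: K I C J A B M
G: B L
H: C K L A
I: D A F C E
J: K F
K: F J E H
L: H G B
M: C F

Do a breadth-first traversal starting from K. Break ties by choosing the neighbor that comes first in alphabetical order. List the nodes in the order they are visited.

Visit K; enqueue E, F, H, J → queue [E, F, H, J]
Visit E; enqueue C, I → queue [F, H, J, C, I]
Visit F; enqueue A, B, M → queue [H, J, C, I, A, B, M]
Visit H; enqueue L → queue [J, C, I, A, B, M, L]
Visit J → queue [C, I, A, B, M, L]
Visit C → queue [I, A, B, M, L]
Visit I; enqueue D → queue [A, B, M, L, D]
Visit A → queue [B, M, L, D]
Visit B; enqueue G → queue [M, L, D, G]
Visit M → queue [L, D, G]
Visit L → queue [D, G]
Visit D → queue [G]
Visit G → queue []

K E F H J C I A B M L D G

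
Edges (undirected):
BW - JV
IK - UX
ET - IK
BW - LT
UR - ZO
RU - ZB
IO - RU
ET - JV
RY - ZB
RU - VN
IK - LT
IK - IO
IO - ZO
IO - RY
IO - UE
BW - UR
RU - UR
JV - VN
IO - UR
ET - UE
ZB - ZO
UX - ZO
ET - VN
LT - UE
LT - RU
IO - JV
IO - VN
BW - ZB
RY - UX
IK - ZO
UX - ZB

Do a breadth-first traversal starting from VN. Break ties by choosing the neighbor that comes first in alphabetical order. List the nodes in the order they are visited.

Visit VN; enqueue ET, IO, JV, RU → queue [ET, IO, JV, RU]
Visit ET; enqueue IK, UE → queue [IO, JV, RU, IK, UE]
Visit IO; enqueue RY, UR, ZO → queue [JV, RU, IK, UE, RY, UR, ZO]
Visit JV; enqueue BW → queue [RU, IK, UE, RY, UR, ZO, BW]
Visit RU; enqueue LT, ZB → queue [IK, UE, RY, UR, ZO, BW, LT, ZB]
Visit IK; enqueue UX → queue [UE, RY, UR, ZO, BW, LT, ZB, UX]
Visit UE → queue [RY, UR, ZO, BW, LT, ZB, UX]
Visit RY → queue [UR, ZO, BW, LT, ZB, UX]
Visit UR → queue [ZO, BW, LT, ZB, UX]
Visit ZO → queue [BW, LT, ZB, UX]
Visit BW → queue [LT, ZB, UX]
Visit LT → queue [ZB, UX]
Visit ZB → queue [UX]
Visit UX → queue []

VN ET IO JV RU IK UE RY UR ZO BW LT ZB UX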